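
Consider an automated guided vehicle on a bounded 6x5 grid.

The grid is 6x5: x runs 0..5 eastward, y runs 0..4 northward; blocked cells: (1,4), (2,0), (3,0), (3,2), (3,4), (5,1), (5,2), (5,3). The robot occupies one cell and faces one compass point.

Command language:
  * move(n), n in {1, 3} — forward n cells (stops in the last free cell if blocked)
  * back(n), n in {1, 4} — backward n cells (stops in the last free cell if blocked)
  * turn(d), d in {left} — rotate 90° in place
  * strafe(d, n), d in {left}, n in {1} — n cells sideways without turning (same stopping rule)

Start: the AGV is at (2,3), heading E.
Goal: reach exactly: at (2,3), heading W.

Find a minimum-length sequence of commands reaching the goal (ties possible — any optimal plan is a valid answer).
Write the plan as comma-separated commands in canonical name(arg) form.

t0: at (2,3), heading E
[1] after turn(left): at (2,3), heading N
[2] after turn(left): at (2,3), heading W
no 1-step plan works, so 2 is optimal.

turn(left), turn(left)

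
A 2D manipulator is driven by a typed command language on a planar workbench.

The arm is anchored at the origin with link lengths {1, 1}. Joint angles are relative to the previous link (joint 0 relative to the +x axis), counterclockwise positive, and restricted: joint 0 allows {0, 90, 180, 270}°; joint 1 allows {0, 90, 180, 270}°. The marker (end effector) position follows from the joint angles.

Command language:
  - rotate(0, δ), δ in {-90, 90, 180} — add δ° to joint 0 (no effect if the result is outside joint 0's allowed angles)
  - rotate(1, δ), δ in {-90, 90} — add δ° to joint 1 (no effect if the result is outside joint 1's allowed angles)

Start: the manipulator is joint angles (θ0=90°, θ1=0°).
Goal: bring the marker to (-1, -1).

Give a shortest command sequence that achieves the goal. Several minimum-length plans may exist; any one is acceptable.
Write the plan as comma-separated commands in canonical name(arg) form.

from: joint angles (θ0=90°, θ1=0°)
[1] after rotate(0, 90): joint angles (θ0=180°, θ1=0°)
[2] after rotate(1, 90): joint angles (θ0=180°, θ1=90°)
no 1-step plan works, so 2 is optimal.

rotate(0, 90), rotate(1, 90)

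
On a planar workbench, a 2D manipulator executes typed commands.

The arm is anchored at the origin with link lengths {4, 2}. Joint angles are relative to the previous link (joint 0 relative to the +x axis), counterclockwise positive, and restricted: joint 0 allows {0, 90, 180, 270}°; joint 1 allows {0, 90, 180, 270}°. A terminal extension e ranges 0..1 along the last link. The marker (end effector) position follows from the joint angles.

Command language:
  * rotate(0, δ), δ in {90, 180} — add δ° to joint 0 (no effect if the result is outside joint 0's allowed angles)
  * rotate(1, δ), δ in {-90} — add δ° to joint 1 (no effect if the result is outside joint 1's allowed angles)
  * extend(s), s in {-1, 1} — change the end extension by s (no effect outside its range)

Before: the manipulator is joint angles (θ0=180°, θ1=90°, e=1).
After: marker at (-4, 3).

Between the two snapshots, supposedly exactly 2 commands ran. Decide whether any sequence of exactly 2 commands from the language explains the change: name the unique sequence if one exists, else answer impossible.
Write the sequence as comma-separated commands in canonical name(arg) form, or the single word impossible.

start: joint angles (θ0=180°, θ1=90°, e=1)
[1] after rotate(1, -90): joint angles (θ0=180°, θ1=0°, e=1)
[2] after rotate(1, -90): joint angles (θ0=180°, θ1=270°, e=1)
uniquely the one of 25 2-step routes that fits.

rotate(1, -90), rotate(1, -90)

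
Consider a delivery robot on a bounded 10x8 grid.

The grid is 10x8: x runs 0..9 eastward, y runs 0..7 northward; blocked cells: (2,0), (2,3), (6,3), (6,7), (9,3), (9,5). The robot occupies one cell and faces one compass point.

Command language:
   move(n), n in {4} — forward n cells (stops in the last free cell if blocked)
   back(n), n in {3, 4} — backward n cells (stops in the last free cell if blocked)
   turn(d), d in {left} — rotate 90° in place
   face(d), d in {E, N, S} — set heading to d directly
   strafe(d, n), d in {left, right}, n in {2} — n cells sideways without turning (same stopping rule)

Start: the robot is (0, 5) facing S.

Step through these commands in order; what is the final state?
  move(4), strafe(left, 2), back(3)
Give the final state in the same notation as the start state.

start: (0, 5) facing S
t=1 move(4) ⇒ (0, 1) facing S
t=2 strafe(left, 2) ⇒ (2, 1) facing S
t=3 back(3) ⇒ (2, 2) facing S

(2, 2) facing S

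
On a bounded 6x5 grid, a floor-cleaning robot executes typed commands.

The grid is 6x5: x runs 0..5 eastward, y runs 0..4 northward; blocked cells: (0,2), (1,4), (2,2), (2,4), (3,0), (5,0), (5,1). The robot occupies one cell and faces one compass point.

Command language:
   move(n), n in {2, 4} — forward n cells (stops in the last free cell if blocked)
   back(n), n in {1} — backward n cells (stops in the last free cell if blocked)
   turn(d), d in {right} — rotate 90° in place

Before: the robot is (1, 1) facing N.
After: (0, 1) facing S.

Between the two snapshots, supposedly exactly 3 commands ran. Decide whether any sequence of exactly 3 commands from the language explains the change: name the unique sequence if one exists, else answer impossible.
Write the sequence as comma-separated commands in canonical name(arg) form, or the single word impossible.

key: cell and facing (now S) both changed — the 3 commands mix motion and turning
begin: (1, 1) facing N
[1] after turn(right): (1, 1) facing E
[2] after back(1): (0, 1) facing E
[3] after turn(right): (0, 1) facing S
no rival 3-sequence matches.

turn(right), back(1), turn(right)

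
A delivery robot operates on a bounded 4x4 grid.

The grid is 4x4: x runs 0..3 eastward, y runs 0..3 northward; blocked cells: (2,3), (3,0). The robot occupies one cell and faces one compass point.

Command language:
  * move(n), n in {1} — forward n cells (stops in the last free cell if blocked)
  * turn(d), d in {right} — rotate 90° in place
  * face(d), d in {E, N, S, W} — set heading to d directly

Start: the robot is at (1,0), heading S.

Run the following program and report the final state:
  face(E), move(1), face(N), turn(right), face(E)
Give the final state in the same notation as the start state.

at (2,0), heading E

t0: at (1,0), heading S
1. face(E) → at (1,0), heading E
2. move(1) → at (2,0), heading E
3. face(N) → at (2,0), heading N
4. turn(right) → at (2,0), heading E
5. face(E) → at (2,0), heading E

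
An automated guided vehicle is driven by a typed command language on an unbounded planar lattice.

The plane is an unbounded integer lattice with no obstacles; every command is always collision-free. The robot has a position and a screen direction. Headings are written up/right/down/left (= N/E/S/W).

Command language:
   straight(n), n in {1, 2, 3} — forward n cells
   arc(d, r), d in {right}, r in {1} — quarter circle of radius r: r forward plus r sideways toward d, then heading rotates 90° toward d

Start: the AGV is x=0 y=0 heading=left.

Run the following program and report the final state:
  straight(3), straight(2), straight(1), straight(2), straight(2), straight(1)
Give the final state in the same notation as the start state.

x=-11 y=0 heading=left

start: x=0 y=0 heading=left
t=1 straight(3) ⇒ x=-3 y=0 heading=left
t=2 straight(2) ⇒ x=-5 y=0 heading=left
t=3 straight(1) ⇒ x=-6 y=0 heading=left
t=4 straight(2) ⇒ x=-8 y=0 heading=left
t=5 straight(2) ⇒ x=-10 y=0 heading=left
t=6 straight(1) ⇒ x=-11 y=0 heading=left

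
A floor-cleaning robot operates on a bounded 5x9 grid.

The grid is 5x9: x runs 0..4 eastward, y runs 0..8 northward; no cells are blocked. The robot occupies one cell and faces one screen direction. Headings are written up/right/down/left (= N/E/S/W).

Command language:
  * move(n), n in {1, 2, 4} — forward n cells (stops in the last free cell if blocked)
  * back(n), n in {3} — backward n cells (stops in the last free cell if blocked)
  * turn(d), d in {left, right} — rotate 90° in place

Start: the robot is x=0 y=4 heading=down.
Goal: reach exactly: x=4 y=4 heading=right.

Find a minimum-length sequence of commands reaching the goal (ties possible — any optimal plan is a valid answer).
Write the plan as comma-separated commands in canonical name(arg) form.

turn(left), move(4)

start: x=0 y=4 heading=down
[1] after turn(left): x=0 y=4 heading=right
[2] after move(4): x=4 y=4 heading=right
no 1-step plan works, so 2 is optimal.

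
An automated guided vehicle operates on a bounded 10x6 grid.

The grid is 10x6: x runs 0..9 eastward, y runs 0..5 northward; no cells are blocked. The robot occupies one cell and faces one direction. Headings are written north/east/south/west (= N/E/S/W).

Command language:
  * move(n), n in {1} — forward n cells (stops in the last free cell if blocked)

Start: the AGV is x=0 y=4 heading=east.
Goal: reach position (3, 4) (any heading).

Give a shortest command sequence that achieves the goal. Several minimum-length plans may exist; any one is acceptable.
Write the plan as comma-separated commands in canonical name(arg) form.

move(1), move(1), move(1)

t0: x=0 y=4 heading=east
1. move(1) → x=1 y=4 heading=east
2. move(1) → x=2 y=4 heading=east
3. move(1) → x=3 y=4 heading=east
shorter routes all fall short; 3 is best.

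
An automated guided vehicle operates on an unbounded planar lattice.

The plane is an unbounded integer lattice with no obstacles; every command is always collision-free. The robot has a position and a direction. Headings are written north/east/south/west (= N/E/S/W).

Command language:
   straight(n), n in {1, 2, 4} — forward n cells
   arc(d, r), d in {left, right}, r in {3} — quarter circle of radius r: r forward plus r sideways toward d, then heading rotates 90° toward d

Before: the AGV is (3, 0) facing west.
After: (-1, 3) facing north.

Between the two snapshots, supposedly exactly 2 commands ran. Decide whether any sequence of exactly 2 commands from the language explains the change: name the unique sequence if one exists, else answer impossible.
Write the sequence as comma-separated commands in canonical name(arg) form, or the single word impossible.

key: position moved to (-1,3) AND the heading swung to N — translation plus rotation needed
initial: (3, 0) facing west
step 1 (straight(1)): (2, 0) facing west
step 2 (arc(right, 3)): (-1, 3) facing north
no other 2-command option fits: unique.

straight(1), arc(right, 3)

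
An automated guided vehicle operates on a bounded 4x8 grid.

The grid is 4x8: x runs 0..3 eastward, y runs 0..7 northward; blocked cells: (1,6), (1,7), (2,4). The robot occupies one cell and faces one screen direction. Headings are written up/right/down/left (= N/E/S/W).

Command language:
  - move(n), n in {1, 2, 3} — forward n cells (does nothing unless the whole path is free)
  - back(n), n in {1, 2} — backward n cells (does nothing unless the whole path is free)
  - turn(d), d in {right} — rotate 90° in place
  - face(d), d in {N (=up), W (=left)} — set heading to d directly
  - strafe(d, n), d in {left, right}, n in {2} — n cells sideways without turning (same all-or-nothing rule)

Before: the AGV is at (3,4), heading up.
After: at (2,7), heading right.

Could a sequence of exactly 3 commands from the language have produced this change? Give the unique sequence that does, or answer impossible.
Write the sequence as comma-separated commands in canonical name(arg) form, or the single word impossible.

key: position moved to (2,7) AND the heading swung to E — translation plus rotation needed
begin: at (3,4), heading up
t=1 move(3) ⇒ at (3,7), heading up
t=2 turn(right) ⇒ at (3,7), heading right
t=3 back(1) ⇒ at (2,7), heading right
no other 3-command option fits: unique.

move(3), turn(right), back(1)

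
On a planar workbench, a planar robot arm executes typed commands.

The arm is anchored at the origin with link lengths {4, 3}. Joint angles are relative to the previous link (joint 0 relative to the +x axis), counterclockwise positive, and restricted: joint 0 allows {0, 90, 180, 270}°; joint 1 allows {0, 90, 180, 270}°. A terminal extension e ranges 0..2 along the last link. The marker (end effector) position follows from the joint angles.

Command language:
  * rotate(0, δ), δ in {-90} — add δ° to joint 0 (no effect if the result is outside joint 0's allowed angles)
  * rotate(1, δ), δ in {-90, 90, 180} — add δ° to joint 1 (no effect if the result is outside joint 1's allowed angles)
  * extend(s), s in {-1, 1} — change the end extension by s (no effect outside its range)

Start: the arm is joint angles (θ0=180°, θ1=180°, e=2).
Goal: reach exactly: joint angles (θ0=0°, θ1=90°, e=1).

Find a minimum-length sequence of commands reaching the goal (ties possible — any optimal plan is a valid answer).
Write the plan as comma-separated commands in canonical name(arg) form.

extend(-1), rotate(1, -90), rotate(0, -90), rotate(0, -90)

start: joint angles (θ0=180°, θ1=180°, e=2)
1. extend(-1) → joint angles (θ0=180°, θ1=180°, e=1)
2. rotate(1, -90) → joint angles (θ0=180°, θ1=90°, e=1)
3. rotate(0, -90) → joint angles (θ0=90°, θ1=90°, e=1)
4. rotate(0, -90) → joint angles (θ0=0°, θ1=90°, e=1)
no 3-step plan works, so 4 is optimal.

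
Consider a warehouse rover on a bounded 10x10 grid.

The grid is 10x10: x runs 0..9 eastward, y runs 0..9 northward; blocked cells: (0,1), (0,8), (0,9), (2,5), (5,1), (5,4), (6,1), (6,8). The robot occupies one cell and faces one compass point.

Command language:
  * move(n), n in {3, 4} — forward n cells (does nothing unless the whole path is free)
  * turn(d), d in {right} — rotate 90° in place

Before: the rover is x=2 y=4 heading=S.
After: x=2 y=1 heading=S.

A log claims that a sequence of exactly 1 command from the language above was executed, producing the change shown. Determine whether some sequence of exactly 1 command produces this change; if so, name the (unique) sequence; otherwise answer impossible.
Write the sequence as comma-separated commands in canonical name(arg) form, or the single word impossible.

move(3)

key: heading stays S — the single command does not turn
from: x=2 y=4 heading=S
t=1 move(3) ⇒ x=2 y=1 heading=S
all 3 alternatives checked — unique.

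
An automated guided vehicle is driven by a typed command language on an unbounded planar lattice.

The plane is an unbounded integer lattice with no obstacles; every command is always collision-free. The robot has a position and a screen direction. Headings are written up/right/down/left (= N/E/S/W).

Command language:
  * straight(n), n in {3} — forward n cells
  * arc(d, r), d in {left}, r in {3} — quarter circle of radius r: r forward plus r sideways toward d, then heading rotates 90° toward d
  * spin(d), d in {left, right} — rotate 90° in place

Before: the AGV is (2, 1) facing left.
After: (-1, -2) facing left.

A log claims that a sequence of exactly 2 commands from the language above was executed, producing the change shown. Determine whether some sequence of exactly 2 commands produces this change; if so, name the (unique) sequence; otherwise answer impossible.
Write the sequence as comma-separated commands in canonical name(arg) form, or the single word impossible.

key: order matters: swapping arc(left, 3) and spin(right) lands elsewhere
initial: (2, 1) facing left
step 1 (arc(left, 3)): (-1, -2) facing down
step 2 (spin(right)): (-1, -2) facing left
all 16 alternatives checked — unique.

arc(left, 3), spin(right)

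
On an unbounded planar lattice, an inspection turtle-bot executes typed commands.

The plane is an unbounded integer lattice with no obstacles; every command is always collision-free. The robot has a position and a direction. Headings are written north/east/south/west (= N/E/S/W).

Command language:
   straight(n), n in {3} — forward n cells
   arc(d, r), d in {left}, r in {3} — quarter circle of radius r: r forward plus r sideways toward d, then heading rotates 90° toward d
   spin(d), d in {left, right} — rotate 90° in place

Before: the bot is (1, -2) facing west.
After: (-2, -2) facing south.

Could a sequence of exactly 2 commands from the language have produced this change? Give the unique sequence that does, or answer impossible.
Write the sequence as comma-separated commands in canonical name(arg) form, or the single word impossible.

key: running spin(left) before straight(3) would end elsewhere — order is forced
start: (1, -2) facing west
t=1 straight(3) ⇒ (-2, -2) facing west
t=2 spin(left) ⇒ (-2, -2) facing south
all 16 alternatives checked — unique.

straight(3), spin(left)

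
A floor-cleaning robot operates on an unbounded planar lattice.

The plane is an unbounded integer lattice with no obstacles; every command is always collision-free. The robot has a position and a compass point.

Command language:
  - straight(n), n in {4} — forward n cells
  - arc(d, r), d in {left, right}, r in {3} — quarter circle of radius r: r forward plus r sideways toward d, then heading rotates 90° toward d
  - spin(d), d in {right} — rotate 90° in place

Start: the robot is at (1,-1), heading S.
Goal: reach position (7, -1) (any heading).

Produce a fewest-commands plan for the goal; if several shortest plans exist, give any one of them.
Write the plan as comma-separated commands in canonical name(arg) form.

t0: at (1,-1), heading S
t=1 arc(left, 3) ⇒ at (4,-4), heading E
t=2 arc(left, 3) ⇒ at (7,-1), heading N
minimal: 2 command(s), checked below 2.

arc(left, 3), arc(left, 3)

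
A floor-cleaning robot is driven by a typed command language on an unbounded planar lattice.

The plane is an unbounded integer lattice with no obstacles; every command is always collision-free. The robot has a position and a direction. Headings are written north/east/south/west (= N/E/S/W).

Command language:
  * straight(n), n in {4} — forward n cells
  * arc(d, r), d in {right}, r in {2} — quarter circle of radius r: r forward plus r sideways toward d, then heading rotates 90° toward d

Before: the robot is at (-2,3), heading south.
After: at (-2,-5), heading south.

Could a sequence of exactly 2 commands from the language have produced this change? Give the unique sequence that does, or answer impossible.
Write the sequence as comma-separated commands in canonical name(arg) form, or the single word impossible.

key: still facing S at the end — nothing in the sequence rotates
from: at (-2,3), heading south
1. straight(4) → at (-2,-1), heading south
2. straight(4) → at (-2,-5), heading south
all 4 alternatives checked — unique.

straight(4), straight(4)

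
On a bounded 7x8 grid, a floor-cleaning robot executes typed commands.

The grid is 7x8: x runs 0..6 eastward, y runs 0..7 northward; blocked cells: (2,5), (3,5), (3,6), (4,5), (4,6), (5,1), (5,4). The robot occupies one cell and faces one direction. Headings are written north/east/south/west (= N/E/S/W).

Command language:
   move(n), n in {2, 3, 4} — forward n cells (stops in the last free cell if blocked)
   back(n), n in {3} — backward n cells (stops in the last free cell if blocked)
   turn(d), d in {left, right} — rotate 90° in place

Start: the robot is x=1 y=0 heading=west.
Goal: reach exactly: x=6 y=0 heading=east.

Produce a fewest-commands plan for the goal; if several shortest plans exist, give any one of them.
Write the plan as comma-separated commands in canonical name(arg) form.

t0: x=1 y=0 heading=west
step 1 (turn(left)): x=1 y=0 heading=south
step 2 (turn(left)): x=1 y=0 heading=east
step 3 (move(2)): x=3 y=0 heading=east
step 4 (move(3)): x=6 y=0 heading=east
no 3-step plan works, so 4 is optimal.

turn(left), turn(left), move(2), move(3)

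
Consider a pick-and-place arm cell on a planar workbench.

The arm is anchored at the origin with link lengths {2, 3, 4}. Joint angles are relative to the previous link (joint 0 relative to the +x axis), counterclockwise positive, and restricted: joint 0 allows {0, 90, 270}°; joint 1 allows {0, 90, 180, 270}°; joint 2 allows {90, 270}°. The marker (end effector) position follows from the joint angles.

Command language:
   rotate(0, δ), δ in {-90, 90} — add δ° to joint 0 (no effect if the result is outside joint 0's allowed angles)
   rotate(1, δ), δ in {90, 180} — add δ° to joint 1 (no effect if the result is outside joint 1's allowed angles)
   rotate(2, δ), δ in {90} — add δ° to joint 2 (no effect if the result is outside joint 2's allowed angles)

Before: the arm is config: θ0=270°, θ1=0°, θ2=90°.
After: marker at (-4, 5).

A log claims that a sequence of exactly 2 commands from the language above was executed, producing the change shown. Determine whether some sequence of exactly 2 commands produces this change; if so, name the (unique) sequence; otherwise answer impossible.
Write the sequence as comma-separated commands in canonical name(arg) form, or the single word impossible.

from: config: θ0=270°, θ1=0°, θ2=90°
[1] after rotate(0, 90): config: θ0=0°, θ1=0°, θ2=90°
[2] after rotate(0, 90): config: θ0=90°, θ1=0°, θ2=90°
no other 2-command option fits: unique.

rotate(0, 90), rotate(0, 90)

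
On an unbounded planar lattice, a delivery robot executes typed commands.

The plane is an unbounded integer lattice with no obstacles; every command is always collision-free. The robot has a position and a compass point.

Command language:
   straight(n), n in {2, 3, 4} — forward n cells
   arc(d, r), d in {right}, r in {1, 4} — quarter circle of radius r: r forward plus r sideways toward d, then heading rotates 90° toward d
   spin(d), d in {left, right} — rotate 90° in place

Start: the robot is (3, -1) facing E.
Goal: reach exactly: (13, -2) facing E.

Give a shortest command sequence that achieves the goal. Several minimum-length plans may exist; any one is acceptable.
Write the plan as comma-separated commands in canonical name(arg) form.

arc(right, 4), arc(right, 1), spin(right), arc(right, 4), straight(3)

start: (3, -1) facing E
step 1 (arc(right, 4)): (7, -5) facing S
step 2 (arc(right, 1)): (6, -6) facing W
step 3 (spin(right)): (6, -6) facing N
step 4 (arc(right, 4)): (10, -2) facing E
step 5 (straight(3)): (13, -2) facing E
nothing shorter than 5 reaches the goal.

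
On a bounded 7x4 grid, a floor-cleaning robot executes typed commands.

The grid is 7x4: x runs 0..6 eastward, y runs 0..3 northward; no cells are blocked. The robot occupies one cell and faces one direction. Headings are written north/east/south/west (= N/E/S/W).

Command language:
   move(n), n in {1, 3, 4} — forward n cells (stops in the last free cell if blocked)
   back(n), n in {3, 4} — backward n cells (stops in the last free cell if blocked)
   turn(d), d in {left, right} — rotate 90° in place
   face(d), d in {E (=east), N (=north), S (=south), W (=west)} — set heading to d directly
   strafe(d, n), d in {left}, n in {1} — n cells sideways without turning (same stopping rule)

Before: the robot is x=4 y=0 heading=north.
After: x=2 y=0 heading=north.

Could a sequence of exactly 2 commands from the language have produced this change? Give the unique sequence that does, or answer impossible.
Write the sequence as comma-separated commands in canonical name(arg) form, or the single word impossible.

strafe(left, 1), strafe(left, 1)

key: heading stays N — no command in the sequence turns
from: x=4 y=0 heading=north
t=1 strafe(left, 1) ⇒ x=3 y=0 heading=north
t=2 strafe(left, 1) ⇒ x=2 y=0 heading=north
uniquely the one of 144 2-step routes that fits.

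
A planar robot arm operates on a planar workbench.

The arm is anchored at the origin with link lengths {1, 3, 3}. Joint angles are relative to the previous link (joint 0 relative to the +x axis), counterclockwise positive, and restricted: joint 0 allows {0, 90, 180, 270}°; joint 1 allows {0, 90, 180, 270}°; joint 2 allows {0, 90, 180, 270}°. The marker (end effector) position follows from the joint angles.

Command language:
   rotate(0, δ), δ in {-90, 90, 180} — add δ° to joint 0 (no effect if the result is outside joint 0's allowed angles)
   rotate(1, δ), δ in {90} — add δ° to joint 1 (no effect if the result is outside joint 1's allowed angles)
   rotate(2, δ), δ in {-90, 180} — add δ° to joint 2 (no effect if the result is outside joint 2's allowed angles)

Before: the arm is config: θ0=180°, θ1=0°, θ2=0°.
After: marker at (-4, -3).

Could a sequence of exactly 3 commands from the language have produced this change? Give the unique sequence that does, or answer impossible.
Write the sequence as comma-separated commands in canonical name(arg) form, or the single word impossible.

t0: config: θ0=180°, θ1=0°, θ2=0°
step 1 (rotate(2, -90)): config: θ0=180°, θ1=0°, θ2=270°
step 2 (rotate(2, -90)): config: θ0=180°, θ1=0°, θ2=180°
step 3 (rotate(2, -90)): config: θ0=180°, θ1=0°, θ2=90°
all 216 alternatives checked — unique.

rotate(2, -90), rotate(2, -90), rotate(2, -90)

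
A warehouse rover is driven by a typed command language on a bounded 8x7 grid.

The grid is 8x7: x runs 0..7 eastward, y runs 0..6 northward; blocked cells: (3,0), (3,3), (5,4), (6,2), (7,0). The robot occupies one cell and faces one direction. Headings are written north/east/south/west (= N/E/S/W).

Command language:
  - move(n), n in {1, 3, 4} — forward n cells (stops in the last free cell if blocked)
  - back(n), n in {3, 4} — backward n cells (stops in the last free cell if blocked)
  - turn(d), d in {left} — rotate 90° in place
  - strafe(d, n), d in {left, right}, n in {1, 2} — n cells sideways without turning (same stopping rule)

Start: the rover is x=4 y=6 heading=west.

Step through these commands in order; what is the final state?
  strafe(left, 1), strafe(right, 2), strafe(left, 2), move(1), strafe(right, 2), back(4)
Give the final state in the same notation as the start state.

begin: x=4 y=6 heading=west
t=1 strafe(left, 1) ⇒ x=4 y=5 heading=west
t=2 strafe(right, 2) ⇒ x=4 y=6 heading=west
t=3 strafe(left, 2) ⇒ x=4 y=4 heading=west
t=4 move(1) ⇒ x=3 y=4 heading=west
t=5 strafe(right, 2) ⇒ x=3 y=6 heading=west
t=6 back(4) ⇒ x=7 y=6 heading=west

x=7 y=6 heading=west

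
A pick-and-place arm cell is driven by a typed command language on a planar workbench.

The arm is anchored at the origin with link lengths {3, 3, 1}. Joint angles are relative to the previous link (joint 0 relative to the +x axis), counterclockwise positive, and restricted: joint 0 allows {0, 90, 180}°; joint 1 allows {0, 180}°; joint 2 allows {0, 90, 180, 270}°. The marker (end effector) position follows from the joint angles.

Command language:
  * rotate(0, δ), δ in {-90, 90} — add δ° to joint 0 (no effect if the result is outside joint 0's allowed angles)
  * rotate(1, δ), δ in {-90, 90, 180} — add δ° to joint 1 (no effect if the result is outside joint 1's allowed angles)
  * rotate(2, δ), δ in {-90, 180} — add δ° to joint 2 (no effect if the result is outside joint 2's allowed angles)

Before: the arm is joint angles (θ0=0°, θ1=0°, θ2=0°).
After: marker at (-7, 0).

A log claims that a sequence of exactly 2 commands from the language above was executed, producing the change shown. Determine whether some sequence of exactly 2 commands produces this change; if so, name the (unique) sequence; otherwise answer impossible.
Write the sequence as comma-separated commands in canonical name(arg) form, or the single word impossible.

t0: joint angles (θ0=0°, θ1=0°, θ2=0°)
step 1 (rotate(0, 90)): joint angles (θ0=90°, θ1=0°, θ2=0°)
step 2 (rotate(0, 90)): joint angles (θ0=180°, θ1=0°, θ2=0°)
no other 2-command option fits: unique.

rotate(0, 90), rotate(0, 90)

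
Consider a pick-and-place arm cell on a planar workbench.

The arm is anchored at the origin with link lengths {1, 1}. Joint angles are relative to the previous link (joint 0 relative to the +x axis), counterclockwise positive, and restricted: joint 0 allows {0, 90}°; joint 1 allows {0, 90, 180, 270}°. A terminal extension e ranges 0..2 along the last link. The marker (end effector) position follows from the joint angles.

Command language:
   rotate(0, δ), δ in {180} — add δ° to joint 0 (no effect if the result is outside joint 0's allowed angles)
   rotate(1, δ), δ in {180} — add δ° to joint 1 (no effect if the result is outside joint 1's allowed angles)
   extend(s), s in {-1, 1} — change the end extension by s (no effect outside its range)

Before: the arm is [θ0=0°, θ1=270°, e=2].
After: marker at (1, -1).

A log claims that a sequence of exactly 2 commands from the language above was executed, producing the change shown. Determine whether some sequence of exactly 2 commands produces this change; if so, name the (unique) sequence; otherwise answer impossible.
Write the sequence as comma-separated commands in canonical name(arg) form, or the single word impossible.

from: [θ0=0°, θ1=270°, e=2]
t=1 extend(-1) ⇒ [θ0=0°, θ1=270°, e=1]
t=2 extend(-1) ⇒ [θ0=0°, θ1=270°, e=0]
all 16 alternatives checked — unique.

extend(-1), extend(-1)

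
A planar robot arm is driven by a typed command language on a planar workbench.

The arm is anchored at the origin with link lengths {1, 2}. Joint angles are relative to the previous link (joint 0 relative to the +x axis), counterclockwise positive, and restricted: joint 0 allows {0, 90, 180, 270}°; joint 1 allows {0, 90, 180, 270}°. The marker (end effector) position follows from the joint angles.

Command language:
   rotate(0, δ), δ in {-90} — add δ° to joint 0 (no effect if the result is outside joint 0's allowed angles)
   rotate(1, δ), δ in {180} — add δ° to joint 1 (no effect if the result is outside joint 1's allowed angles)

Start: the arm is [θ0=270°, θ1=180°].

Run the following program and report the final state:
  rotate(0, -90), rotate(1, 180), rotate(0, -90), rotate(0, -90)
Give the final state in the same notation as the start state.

[θ0=0°, θ1=0°]

from: [θ0=270°, θ1=180°]
step 1 (rotate(0, -90)): [θ0=180°, θ1=180°]
step 2 (rotate(1, 180)): [θ0=180°, θ1=0°]
step 3 (rotate(0, -90)): [θ0=90°, θ1=0°]
step 4 (rotate(0, -90)): [θ0=0°, θ1=0°]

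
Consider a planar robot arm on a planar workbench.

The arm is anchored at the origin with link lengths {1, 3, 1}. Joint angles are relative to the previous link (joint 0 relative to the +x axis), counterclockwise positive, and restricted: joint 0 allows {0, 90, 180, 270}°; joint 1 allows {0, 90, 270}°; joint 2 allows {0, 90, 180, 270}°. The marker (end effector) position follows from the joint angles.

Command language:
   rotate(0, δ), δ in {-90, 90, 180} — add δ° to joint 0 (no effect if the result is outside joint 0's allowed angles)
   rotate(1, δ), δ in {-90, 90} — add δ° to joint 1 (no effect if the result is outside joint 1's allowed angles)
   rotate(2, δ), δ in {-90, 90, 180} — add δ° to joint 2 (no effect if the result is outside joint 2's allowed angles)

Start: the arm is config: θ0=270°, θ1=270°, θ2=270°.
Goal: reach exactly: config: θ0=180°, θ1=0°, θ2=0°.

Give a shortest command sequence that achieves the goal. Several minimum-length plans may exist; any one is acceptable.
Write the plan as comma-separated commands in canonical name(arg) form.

start: config: θ0=270°, θ1=270°, θ2=270°
t=1 rotate(0, -90) ⇒ config: θ0=180°, θ1=270°, θ2=270°
t=2 rotate(1, 90) ⇒ config: θ0=180°, θ1=0°, θ2=270°
t=3 rotate(2, 90) ⇒ config: θ0=180°, θ1=0°, θ2=0°
no 2-step plan works, so 3 is optimal.

rotate(0, -90), rotate(1, 90), rotate(2, 90)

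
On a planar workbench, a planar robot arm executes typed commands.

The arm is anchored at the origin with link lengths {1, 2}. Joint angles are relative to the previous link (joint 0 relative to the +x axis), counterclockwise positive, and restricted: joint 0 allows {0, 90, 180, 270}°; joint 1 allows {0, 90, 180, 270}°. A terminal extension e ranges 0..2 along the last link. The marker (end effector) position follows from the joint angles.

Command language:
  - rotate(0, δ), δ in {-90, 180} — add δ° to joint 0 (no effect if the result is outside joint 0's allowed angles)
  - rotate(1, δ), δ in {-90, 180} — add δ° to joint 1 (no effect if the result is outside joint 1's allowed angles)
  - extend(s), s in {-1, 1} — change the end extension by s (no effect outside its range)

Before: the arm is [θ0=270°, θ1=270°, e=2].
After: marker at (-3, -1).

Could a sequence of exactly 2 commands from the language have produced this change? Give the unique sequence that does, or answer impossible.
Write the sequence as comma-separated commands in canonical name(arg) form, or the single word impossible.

key: order matters: swapping extend(1) and extend(-1) lands elsewhere
from: [θ0=270°, θ1=270°, e=2]
1. extend(1) → [θ0=270°, θ1=270°, e=2]
2. extend(-1) → [θ0=270°, θ1=270°, e=1]
no other 2-command option fits: unique.

extend(1), extend(-1)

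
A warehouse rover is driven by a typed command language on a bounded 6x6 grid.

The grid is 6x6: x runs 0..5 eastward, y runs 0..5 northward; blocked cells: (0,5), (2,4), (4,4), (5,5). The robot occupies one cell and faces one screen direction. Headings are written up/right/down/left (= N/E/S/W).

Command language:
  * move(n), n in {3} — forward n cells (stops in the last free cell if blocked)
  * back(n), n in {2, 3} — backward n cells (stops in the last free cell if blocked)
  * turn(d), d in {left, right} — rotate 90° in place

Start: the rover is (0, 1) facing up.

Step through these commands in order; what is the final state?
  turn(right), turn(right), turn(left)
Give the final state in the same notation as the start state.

begin: (0, 1) facing up
1. turn(right) → (0, 1) facing right
2. turn(right) → (0, 1) facing down
3. turn(left) → (0, 1) facing right

(0, 1) facing right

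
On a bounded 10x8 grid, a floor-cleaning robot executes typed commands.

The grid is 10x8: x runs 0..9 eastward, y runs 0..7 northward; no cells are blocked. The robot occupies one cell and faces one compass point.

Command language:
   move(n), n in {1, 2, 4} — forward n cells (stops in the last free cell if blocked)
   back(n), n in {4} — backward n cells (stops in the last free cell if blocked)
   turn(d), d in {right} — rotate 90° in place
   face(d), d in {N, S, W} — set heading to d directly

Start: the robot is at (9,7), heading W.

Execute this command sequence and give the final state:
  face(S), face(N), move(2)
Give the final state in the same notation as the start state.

at (9,7), heading N

start: at (9,7), heading W
t=1 face(S) ⇒ at (9,7), heading S
t=2 face(N) ⇒ at (9,7), heading N
t=3 move(2) ⇒ at (9,7), heading N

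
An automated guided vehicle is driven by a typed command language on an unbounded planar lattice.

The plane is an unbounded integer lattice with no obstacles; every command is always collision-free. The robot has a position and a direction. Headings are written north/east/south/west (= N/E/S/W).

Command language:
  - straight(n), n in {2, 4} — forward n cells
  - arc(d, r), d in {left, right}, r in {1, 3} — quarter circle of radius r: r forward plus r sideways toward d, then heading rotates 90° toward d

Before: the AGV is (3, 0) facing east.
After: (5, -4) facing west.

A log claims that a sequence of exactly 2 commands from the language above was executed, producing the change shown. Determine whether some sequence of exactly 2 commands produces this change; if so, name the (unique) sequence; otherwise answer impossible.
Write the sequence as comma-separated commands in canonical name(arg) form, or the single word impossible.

arc(right, 3), arc(right, 1)

key: running arc(right, 1) before arc(right, 3) would end elsewhere — order is forced
t0: (3, 0) facing east
t=1 arc(right, 3) ⇒ (6, -3) facing south
t=2 arc(right, 1) ⇒ (5, -4) facing west
no rival 2-sequence matches.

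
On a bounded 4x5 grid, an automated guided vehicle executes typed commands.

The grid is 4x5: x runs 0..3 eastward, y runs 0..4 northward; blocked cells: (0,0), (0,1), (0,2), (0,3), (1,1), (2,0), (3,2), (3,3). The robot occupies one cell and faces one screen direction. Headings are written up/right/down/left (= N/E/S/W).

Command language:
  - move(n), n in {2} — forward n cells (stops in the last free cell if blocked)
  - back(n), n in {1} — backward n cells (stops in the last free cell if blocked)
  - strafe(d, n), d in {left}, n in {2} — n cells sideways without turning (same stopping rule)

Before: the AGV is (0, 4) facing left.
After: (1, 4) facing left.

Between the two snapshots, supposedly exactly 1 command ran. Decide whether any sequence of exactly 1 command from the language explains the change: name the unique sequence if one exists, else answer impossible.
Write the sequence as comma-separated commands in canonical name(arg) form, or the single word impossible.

back(1)

key: still facing W — the one step turns nothing
begin: (0, 4) facing left
1. back(1) → (1, 4) facing left
all 3 alternatives checked — unique.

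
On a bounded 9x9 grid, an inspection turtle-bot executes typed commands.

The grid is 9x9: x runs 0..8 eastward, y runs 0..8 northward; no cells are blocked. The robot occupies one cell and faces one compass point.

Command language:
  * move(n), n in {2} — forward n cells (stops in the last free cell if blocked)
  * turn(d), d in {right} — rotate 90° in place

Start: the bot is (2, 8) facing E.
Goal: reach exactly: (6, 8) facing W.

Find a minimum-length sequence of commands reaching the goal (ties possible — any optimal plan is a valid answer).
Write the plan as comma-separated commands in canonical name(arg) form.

move(2), move(2), turn(right), turn(right)

from: (2, 8) facing E
step 1 (move(2)): (4, 8) facing E
step 2 (move(2)): (6, 8) facing E
step 3 (turn(right)): (6, 8) facing S
step 4 (turn(right)): (6, 8) facing W
nothing shorter than 4 reaches the goal.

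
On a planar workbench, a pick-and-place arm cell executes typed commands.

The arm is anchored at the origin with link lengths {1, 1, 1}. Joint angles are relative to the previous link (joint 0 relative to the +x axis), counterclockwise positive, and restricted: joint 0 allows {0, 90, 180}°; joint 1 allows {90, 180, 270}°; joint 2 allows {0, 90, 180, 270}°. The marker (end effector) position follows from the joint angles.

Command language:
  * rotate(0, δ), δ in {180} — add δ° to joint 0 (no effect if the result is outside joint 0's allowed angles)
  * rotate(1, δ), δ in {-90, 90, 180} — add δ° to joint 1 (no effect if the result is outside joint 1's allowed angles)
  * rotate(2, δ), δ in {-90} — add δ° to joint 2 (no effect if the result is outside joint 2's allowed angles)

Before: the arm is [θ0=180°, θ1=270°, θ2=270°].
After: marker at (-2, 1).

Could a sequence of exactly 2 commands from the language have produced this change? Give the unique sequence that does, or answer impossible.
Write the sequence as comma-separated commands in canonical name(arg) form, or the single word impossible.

rotate(2, -90), rotate(2, -90)

from: [θ0=180°, θ1=270°, θ2=270°]
[1] after rotate(2, -90): [θ0=180°, θ1=270°, θ2=180°]
[2] after rotate(2, -90): [θ0=180°, θ1=270°, θ2=90°]
no rival 2-sequence matches.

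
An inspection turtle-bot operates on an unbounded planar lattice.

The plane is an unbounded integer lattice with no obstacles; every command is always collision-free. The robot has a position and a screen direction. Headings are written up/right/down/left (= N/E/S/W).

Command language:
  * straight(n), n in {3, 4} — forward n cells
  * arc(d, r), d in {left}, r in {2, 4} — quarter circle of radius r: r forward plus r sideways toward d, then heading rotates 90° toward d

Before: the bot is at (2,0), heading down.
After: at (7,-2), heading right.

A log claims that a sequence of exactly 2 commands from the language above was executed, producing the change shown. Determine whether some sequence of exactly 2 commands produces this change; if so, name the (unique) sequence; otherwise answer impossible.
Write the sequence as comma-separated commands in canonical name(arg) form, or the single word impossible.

key: running straight(3) before arc(left, 2) would end elsewhere — order is forced
from: at (2,0), heading down
step 1 (arc(left, 2)): at (4,-2), heading right
step 2 (straight(3)): at (7,-2), heading right
no other 2-command option fits: unique.

arc(left, 2), straight(3)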